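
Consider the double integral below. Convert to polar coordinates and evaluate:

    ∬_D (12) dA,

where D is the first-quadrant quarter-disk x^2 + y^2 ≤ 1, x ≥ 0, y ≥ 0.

The region D is 0 ≤ r ≤ 1, 0 ≤ θ ≤ π/2 in polar coordinates, where x = r cos(θ), y = r sin(θ), and dA = r dr dθ.

Under the substitution, the integrand becomes 12, so

    ∬_D (12) dA = ∫_{0}^{π/2} ∫_{0}^{1} (12) · r dr dθ.

Inner integral (in r): ∫_{0}^{1} (12) · r dr = 6.

Outer integral (in θ): ∫_{0}^{π/2} (6) dθ = 3π.

Therefore ∬_D (12) dA = 3π.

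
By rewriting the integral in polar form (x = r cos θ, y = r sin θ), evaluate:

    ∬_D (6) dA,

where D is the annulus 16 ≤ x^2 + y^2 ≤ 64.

The region D is 4 ≤ r ≤ 8, 0 ≤ θ ≤ 2π in polar coordinates, where x = r cos(θ), y = r sin(θ), and dA = r dr dθ.

Under the substitution, the integrand becomes 6, so

    ∬_D (6) dA = ∫_{0}^{2π} ∫_{4}^{8} (6) · r dr dθ.

Inner integral (in r): ∫_{4}^{8} (6) · r dr = 144.

Outer integral (in θ): ∫_{0}^{2π} (144) dθ = 288π.

Therefore ∬_D (6) dA = 288π.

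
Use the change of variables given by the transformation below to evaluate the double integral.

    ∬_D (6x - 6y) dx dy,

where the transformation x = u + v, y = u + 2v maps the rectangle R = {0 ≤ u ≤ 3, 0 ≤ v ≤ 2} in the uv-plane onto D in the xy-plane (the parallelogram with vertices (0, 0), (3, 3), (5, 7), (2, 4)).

Compute the Jacobian determinant of (x, y) with respect to (u, v):

    ∂(x,y)/∂(u,v) = | 1  1 | = (1)(2) - (1)(1) = 1.
                   | 1  2 |

Its absolute value is |J| = 1 (the area scaling factor).

Substituting x = u + v, y = u + 2v into the integrand,

    6x - 6y → -6v,

so the integral becomes

    ∬_R (-6v) · |J| du dv = ∫_0^3 ∫_0^2 (-6v) dv du.

Inner (v): -12.
Outer (u): -36.

Therefore ∬_D (6x - 6y) dx dy = -36.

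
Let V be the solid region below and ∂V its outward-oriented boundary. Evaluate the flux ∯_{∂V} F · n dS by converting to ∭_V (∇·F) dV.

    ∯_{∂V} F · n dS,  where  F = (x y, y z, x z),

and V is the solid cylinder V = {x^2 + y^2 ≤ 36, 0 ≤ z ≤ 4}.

By the divergence theorem,

    ∯_{∂V} F · n dS = ∭_V (∇ · F) dV.

Compute the divergence:
    ∇ · F = ∂F_x/∂x + ∂F_y/∂y + ∂F_z/∂z = y + z + x = x + y + z.

In cylindrical coordinates, x = r cos(θ), y = r sin(θ), z = z, dV = r dr dθ dz, with 0 ≤ r ≤ 6, 0 ≤ θ ≤ 2π, 0 ≤ z ≤ 4.

The integrand, after substitution and multiplying by the volume element, becomes (sqrt(2)r sin(θ + π/4) + z) · r, so

    ∭_V (∇·F) dV = ∫_0^{2π} ∫_0^{6} ∫_0^{4} (sqrt(2)r sin(θ + π/4) + z) · r dz dr dθ.

Inner (z from 0 to 4): 4r (sqrt(2)r sin(θ + π/4) + 2).
Middle (r from 0 to 6): 288sqrt(2)sin(θ + π/4) + 144.
Outer (θ from 0 to 2π): 288π.

Therefore ∯_{∂V} F · n dS = 288π.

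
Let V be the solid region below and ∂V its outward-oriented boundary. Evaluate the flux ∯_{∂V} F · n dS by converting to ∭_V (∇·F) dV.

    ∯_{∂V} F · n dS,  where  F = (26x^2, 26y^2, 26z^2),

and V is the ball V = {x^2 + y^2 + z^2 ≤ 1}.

By the divergence theorem,

    ∯_{∂V} F · n dS = ∭_V (∇ · F) dV.

Compute the divergence:
    ∇ · F = ∂F_x/∂x + ∂F_y/∂y + ∂F_z/∂z = 52x + 52y + 52z.

In spherical coordinates, x = ρ sin(φ) cos(θ), y = ρ sin(φ) sin(θ), z = ρ cos(φ), dV = ρ^2 sin(φ) dρ dφ dθ, with 0 ≤ ρ ≤ 1, 0 ≤ φ ≤ π, 0 ≤ θ ≤ 2π.

The integrand, after substitution and multiplying by the volume element, becomes (52ρ (sqrt(2)sin(φ)sin(θ + π/4) + cos(φ))) · ρ^2 sin(φ), so

    ∭_V (∇·F) dV = ∫_0^{2π} ∫_0^{π} ∫_0^{1} (52ρ (sqrt(2)sin(φ)sin(θ + π/4) + cos(φ))) · ρ^2 sin(φ) dρ dφ dθ.

Inner (ρ from 0 to 1): 13(sqrt(2)sin(φ)sin(θ + π/4) + cos(φ))sin(φ).
Middle (φ from 0 to π): 13sqrt(2)π sin(θ + π/4)/2.
Outer (θ from 0 to 2π): 0.

Therefore ∯_{∂V} F · n dS = 0.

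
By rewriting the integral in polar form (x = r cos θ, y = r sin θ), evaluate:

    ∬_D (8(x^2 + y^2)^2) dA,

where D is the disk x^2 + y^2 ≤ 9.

The region D is 0 ≤ r ≤ 3, 0 ≤ θ ≤ 2π in polar coordinates, where x = r cos(θ), y = r sin(θ), and dA = r dr dθ.

Under the substitution, the integrand becomes 8r^4, so

    ∬_D (8(x^2 + y^2)^2) dA = ∫_{0}^{2π} ∫_{0}^{3} (8r^4) · r dr dθ.

Inner integral (in r): ∫_{0}^{3} (8r^4) · r dr = 972.

Outer integral (in θ): ∫_{0}^{2π} (972) dθ = 1944π.

Therefore ∬_D (8(x^2 + y^2)^2) dA = 1944π.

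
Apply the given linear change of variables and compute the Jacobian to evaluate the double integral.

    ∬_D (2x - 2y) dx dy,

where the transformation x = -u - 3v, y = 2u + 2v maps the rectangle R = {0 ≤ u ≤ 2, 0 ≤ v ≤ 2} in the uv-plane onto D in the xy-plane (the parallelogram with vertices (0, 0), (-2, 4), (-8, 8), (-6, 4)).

Compute the Jacobian determinant of (x, y) with respect to (u, v):

    ∂(x,y)/∂(u,v) = | -1  -3 | = (-1)(2) - (-3)(2) = 4.
                   | 2  2 |

Its absolute value is |J| = 4 (the area scaling factor).

Substituting x = -u - 3v, y = 2u + 2v into the integrand,

    2x - 2y → -6u - 10v,

so the integral becomes

    ∬_R (-6u - 10v) · |J| du dv = ∫_0^2 ∫_0^2 (-24u - 40v) dv du.

Inner (v): -48u - 80.
Outer (u): -256.

Therefore ∬_D (2x - 2y) dx dy = -256.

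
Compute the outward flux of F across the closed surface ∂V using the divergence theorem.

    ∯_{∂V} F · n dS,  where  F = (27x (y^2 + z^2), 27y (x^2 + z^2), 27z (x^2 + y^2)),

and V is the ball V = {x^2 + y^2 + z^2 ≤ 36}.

By the divergence theorem,

    ∯_{∂V} F · n dS = ∭_V (∇ · F) dV.

Compute the divergence:
    ∇ · F = ∂F_x/∂x + ∂F_y/∂y + ∂F_z/∂z = 27y^2 + 27z^2 + 27x^2 + 27z^2 + 27x^2 + 27y^2 = 54x^2 + 54y^2 + 54z^2.

In spherical coordinates, x = ρ sin(φ) cos(θ), y = ρ sin(φ) sin(θ), z = ρ cos(φ), dV = ρ^2 sin(φ) dρ dφ dθ, with 0 ≤ ρ ≤ 6, 0 ≤ φ ≤ π, 0 ≤ θ ≤ 2π.

The integrand, after substitution and multiplying by the volume element, becomes (54ρ^2) · ρ^2 sin(φ), so

    ∭_V (∇·F) dV = ∫_0^{2π} ∫_0^{π} ∫_0^{6} (54ρ^2) · ρ^2 sin(φ) dρ dφ dθ.

Inner (ρ from 0 to 6): 419904sin(φ)/5.
Middle (φ from 0 to π): 839808/5.
Outer (θ from 0 to 2π): 1679616π/5.

Therefore ∯_{∂V} F · n dS = 1679616π/5.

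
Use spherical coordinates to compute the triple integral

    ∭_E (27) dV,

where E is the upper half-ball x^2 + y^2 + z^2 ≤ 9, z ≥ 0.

In spherical coordinates, x = ρ sin(φ) cos(θ), y = ρ sin(φ) sin(θ), z = ρ cos(φ), and dV = ρ^2 sin(φ) dρ dφ dθ.

The integrand becomes 27, so

    ∭_E (27) dV = ∫_{0}^{2π} ∫_{0}^{π/2} ∫_{0}^{3} (27) · ρ^2 sin(φ) dρ dφ dθ.

Inner (ρ): 243sin(φ).
Middle (φ): 243.
Outer (θ): 486π.

Therefore the triple integral equals 486π.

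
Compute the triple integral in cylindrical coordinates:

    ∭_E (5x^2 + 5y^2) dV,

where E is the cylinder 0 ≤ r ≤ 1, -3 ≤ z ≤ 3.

In cylindrical coordinates, x = r cos(θ), y = r sin(θ), z = z, and dV = r dr dθ dz.

The integrand becomes 5r^2, so

    ∭_E (5x^2 + 5y^2) dV = ∫_{0}^{2π} ∫_{0}^{1} ∫_{-3}^{3} (5r^2) · r dz dr dθ.

Inner (z): 30r^3.
Middle (r from 0 to 1): 15/2.
Outer (θ): 15π.

Therefore the triple integral equals 15π.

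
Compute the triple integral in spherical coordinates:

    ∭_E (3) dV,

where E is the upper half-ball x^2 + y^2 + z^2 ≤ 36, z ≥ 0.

In spherical coordinates, x = ρ sin(φ) cos(θ), y = ρ sin(φ) sin(θ), z = ρ cos(φ), and dV = ρ^2 sin(φ) dρ dφ dθ.

The integrand becomes 3, so

    ∭_E (3) dV = ∫_{0}^{2π} ∫_{0}^{π/2} ∫_{0}^{6} (3) · ρ^2 sin(φ) dρ dφ dθ.

Inner (ρ): 216sin(φ).
Middle (φ): 216.
Outer (θ): 432π.

Therefore the triple integral equals 432π.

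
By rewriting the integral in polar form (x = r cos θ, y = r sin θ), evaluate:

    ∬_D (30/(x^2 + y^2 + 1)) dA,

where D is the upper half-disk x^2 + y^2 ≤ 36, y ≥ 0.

The region D is 0 ≤ r ≤ 6, 0 ≤ θ ≤ π in polar coordinates, where x = r cos(θ), y = r sin(θ), and dA = r dr dθ.

Under the substitution, the integrand becomes 30/(r^2 + 1), so

    ∬_D (30/(x^2 + y^2 + 1)) dA = ∫_{0}^{π} ∫_{0}^{6} (30/(r^2 + 1)) · r dr dθ.

Inner integral (in r): ∫_{0}^{6} (30/(r^2 + 1)) · r dr = log(333446267951815307088493).

Outer integral (in θ): ∫_{0}^{π} (log(333446267951815307088493)) dθ = log(333446267951815307088493^π).

Therefore ∬_D (30/(x^2 + y^2 + 1)) dA = log(333446267951815307088493^π).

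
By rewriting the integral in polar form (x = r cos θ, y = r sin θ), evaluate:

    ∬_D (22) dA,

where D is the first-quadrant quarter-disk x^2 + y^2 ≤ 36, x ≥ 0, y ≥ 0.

The region D is 0 ≤ r ≤ 6, 0 ≤ θ ≤ π/2 in polar coordinates, where x = r cos(θ), y = r sin(θ), and dA = r dr dθ.

Under the substitution, the integrand becomes 22, so

    ∬_D (22) dA = ∫_{0}^{π/2} ∫_{0}^{6} (22) · r dr dθ.

Inner integral (in r): ∫_{0}^{6} (22) · r dr = 396.

Outer integral (in θ): ∫_{0}^{π/2} (396) dθ = 198π.

Therefore ∬_D (22) dA = 198π.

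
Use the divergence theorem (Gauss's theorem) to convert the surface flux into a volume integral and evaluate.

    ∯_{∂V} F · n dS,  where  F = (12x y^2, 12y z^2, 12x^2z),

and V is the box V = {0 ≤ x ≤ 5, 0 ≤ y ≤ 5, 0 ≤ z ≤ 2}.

By the divergence theorem,

    ∯_{∂V} F · n dS = ∭_V (∇ · F) dV.

Compute the divergence:
    ∇ · F = ∂F_x/∂x + ∂F_y/∂y + ∂F_z/∂z = 12y^2 + 12z^2 + 12x^2 = 12x^2 + 12y^2 + 12z^2.

V is a rectangular box, so dV = dx dy dz with 0 ≤ x ≤ 5, 0 ≤ y ≤ 5, 0 ≤ z ≤ 2.

Integrate (12x^2 + 12y^2 + 12z^2) over V as an iterated integral:

    ∭_V (∇·F) dV = ∫_0^{5} ∫_0^{5} ∫_0^{2} (12x^2 + 12y^2 + 12z^2) dz dy dx.

Inner (z from 0 to 2): 24x^2 + 24y^2 + 32.
Middle (y from 0 to 5): 120x^2 + 1160.
Outer (x from 0 to 5): 10800.

Therefore ∯_{∂V} F · n dS = 10800.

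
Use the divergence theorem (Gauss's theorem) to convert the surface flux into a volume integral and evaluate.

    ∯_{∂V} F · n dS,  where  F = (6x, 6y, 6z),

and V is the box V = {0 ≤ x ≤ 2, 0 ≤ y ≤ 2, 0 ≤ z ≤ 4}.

By the divergence theorem,

    ∯_{∂V} F · n dS = ∭_V (∇ · F) dV.

Compute the divergence:
    ∇ · F = ∂F_x/∂x + ∂F_y/∂y + ∂F_z/∂z = 6 + 6 + 6 = 18.

V is a rectangular box, so dV = dx dy dz with 0 ≤ x ≤ 2, 0 ≤ y ≤ 2, 0 ≤ z ≤ 4.

Integrate (18) over V as an iterated integral:

    ∭_V (∇·F) dV = ∫_0^{2} ∫_0^{2} ∫_0^{4} (18) dz dy dx.

Inner (z from 0 to 4): 72.
Middle (y from 0 to 2): 144.
Outer (x from 0 to 2): 288.

Therefore ∯_{∂V} F · n dS = 288.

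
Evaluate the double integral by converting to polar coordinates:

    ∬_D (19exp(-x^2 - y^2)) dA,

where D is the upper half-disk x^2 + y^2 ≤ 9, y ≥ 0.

The region D is 0 ≤ r ≤ 3, 0 ≤ θ ≤ π in polar coordinates, where x = r cos(θ), y = r sin(θ), and dA = r dr dθ.

Under the substitution, the integrand becomes 19exp(-r^2), so

    ∬_D (19exp(-x^2 - y^2)) dA = ∫_{0}^{π} ∫_{0}^{3} (19exp(-r^2)) · r dr dθ.

Inner integral (in r): ∫_{0}^{3} (19exp(-r^2)) · r dr = 19/2 - 19exp(-9)/2.

Outer integral (in θ): ∫_{0}^{π} (19/2 - 19exp(-9)/2) dθ = -19π (1 - exp(9))exp(-9)/2.

Therefore ∬_D (19exp(-x^2 - y^2)) dA = -19π (1 - exp(9))exp(-9)/2.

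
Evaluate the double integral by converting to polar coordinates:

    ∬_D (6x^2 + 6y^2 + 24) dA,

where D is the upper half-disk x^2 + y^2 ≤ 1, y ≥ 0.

The region D is 0 ≤ r ≤ 1, 0 ≤ θ ≤ π in polar coordinates, where x = r cos(θ), y = r sin(θ), and dA = r dr dθ.

Under the substitution, the integrand becomes 6r^2 + 24, so

    ∬_D (6x^2 + 6y^2 + 24) dA = ∫_{0}^{π} ∫_{0}^{1} (6r^2 + 24) · r dr dθ.

Inner integral (in r): ∫_{0}^{1} (6r^2 + 24) · r dr = 27/2.

Outer integral (in θ): ∫_{0}^{π} (27/2) dθ = 27π/2.

Therefore ∬_D (6x^2 + 6y^2 + 24) dA = 27π/2.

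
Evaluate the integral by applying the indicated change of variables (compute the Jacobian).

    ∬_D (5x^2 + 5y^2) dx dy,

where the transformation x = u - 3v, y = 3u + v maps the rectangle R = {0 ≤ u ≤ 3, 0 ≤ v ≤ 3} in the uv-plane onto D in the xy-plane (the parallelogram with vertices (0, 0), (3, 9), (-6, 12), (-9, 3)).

Compute the Jacobian determinant of (x, y) with respect to (u, v):

    ∂(x,y)/∂(u,v) = | 1  -3 | = (1)(1) - (-3)(3) = 10.
                   | 3  1 |

Its absolute value is |J| = 10 (the area scaling factor).

Substituting x = u - 3v, y = 3u + v into the integrand,

    5x^2 + 5y^2 → 50u^2 + 50v^2,

so the integral becomes

    ∬_R (50u^2 + 50v^2) · |J| du dv = ∫_0^3 ∫_0^3 (500u^2 + 500v^2) dv du.

Inner (v): 1500u^2 + 4500.
Outer (u): 27000.

Therefore ∬_D (5x^2 + 5y^2) dx dy = 27000.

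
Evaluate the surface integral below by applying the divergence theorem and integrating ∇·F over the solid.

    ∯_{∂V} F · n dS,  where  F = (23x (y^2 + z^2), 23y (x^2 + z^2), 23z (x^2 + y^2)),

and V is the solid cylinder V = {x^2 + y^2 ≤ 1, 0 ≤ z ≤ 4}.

By the divergence theorem,

    ∯_{∂V} F · n dS = ∭_V (∇ · F) dV.

Compute the divergence:
    ∇ · F = ∂F_x/∂x + ∂F_y/∂y + ∂F_z/∂z = 23y^2 + 23z^2 + 23x^2 + 23z^2 + 23x^2 + 23y^2 = 46x^2 + 46y^2 + 46z^2.

In cylindrical coordinates, x = r cos(θ), y = r sin(θ), z = z, dV = r dr dθ dz, with 0 ≤ r ≤ 1, 0 ≤ θ ≤ 2π, 0 ≤ z ≤ 4.

The integrand, after substitution and multiplying by the volume element, becomes (46r^2 + 46z^2) · r, so

    ∭_V (∇·F) dV = ∫_0^{2π} ∫_0^{1} ∫_0^{4} (46r^2 + 46z^2) · r dz dr dθ.

Inner (z from 0 to 4): 184r (r^2 + 16/3).
Middle (r from 0 to 1): 1610/3.
Outer (θ from 0 to 2π): 3220π/3.

Therefore ∯_{∂V} F · n dS = 3220π/3.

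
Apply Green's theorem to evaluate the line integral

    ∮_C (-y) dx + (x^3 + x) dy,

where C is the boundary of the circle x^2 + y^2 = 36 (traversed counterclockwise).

Green's theorem converts the closed line integral into a double integral over the enclosed region D:

    ∮_C P dx + Q dy = ∬_D (∂Q/∂x - ∂P/∂y) dA.

Here P = -y, Q = x^3 + x, so

    ∂Q/∂x = 3x^2 + 1,    ∂P/∂y = -1,
    ∂Q/∂x - ∂P/∂y = 3x^2 + 2.

D is the region x^2 + y^2 ≤ 36. Evaluating the double integral:

In polar coordinates (x = r cos θ, y = r sin θ, dA = r dr dθ) the integrand becomes 3r^2cos(θ)^2 + 2, so

    ∬_D (3x^2 + 2) dA = ∫_0^{2π} ∫_0^{6} (3r^2cos(θ)^2 + 2) · r dr dθ.

Inner (r from 0 to 6): 972cos(θ)^2 + 36.
Outer (θ from 0 to 2π): 1044π.

Therefore ∮_C P dx + Q dy = 1044π.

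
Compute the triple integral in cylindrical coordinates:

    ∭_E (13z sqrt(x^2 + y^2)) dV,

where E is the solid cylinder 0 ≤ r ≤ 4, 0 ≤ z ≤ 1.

In cylindrical coordinates, x = r cos(θ), y = r sin(θ), z = z, and dV = r dr dθ dz.

The integrand becomes 13r z, so

    ∭_E (13z sqrt(x^2 + y^2)) dV = ∫_{0}^{2π} ∫_{0}^{4} ∫_{0}^{1} (13r z) · r dz dr dθ.

Inner (z): 13r^2/2.
Middle (r from 0 to 4): 416/3.
Outer (θ): 832π/3.

Therefore the triple integral equals 832π/3.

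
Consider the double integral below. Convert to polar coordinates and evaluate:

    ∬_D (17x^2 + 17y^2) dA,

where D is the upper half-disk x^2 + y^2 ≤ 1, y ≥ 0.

The region D is 0 ≤ r ≤ 1, 0 ≤ θ ≤ π in polar coordinates, where x = r cos(θ), y = r sin(θ), and dA = r dr dθ.

Under the substitution, the integrand becomes 17r^2, so

    ∬_D (17x^2 + 17y^2) dA = ∫_{0}^{π} ∫_{0}^{1} (17r^2) · r dr dθ.

Inner integral (in r): ∫_{0}^{1} (17r^2) · r dr = 17/4.

Outer integral (in θ): ∫_{0}^{π} (17/4) dθ = 17π/4.

Therefore ∬_D (17x^2 + 17y^2) dA = 17π/4.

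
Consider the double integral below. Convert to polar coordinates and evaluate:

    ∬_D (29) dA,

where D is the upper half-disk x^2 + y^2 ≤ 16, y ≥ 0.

The region D is 0 ≤ r ≤ 4, 0 ≤ θ ≤ π in polar coordinates, where x = r cos(θ), y = r sin(θ), and dA = r dr dθ.

Under the substitution, the integrand becomes 29, so

    ∬_D (29) dA = ∫_{0}^{π} ∫_{0}^{4} (29) · r dr dθ.

Inner integral (in r): ∫_{0}^{4} (29) · r dr = 232.

Outer integral (in θ): ∫_{0}^{π} (232) dθ = 232π.

Therefore ∬_D (29) dA = 232π.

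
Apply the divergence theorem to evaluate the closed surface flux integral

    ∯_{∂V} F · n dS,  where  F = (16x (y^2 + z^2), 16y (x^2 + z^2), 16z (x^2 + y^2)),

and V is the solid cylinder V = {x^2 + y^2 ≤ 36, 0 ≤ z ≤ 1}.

By the divergence theorem,

    ∯_{∂V} F · n dS = ∭_V (∇ · F) dV.

Compute the divergence:
    ∇ · F = ∂F_x/∂x + ∂F_y/∂y + ∂F_z/∂z = 16y^2 + 16z^2 + 16x^2 + 16z^2 + 16x^2 + 16y^2 = 32x^2 + 32y^2 + 32z^2.

In cylindrical coordinates, x = r cos(θ), y = r sin(θ), z = z, dV = r dr dθ dz, with 0 ≤ r ≤ 6, 0 ≤ θ ≤ 2π, 0 ≤ z ≤ 1.

The integrand, after substitution and multiplying by the volume element, becomes (32r^2 + 32z^2) · r, so

    ∭_V (∇·F) dV = ∫_0^{2π} ∫_0^{6} ∫_0^{1} (32r^2 + 32z^2) · r dz dr dθ.

Inner (z from 0 to 1): 32r (r^2 + 1/3).
Middle (r from 0 to 6): 10560.
Outer (θ from 0 to 2π): 21120π.

Therefore ∯_{∂V} F · n dS = 21120π.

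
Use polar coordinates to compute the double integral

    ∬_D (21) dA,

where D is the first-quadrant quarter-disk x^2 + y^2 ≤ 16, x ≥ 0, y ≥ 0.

The region D is 0 ≤ r ≤ 4, 0 ≤ θ ≤ π/2 in polar coordinates, where x = r cos(θ), y = r sin(θ), and dA = r dr dθ.

Under the substitution, the integrand becomes 21, so

    ∬_D (21) dA = ∫_{0}^{π/2} ∫_{0}^{4} (21) · r dr dθ.

Inner integral (in r): ∫_{0}^{4} (21) · r dr = 168.

Outer integral (in θ): ∫_{0}^{π/2} (168) dθ = 84π.

Therefore ∬_D (21) dA = 84π.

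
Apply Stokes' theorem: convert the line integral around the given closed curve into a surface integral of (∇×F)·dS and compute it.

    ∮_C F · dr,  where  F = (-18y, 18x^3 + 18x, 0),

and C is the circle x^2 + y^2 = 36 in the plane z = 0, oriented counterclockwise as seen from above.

Let S be the flat disk x^2 + y^2 ≤ 36 in the plane z = 0, with upward unit normal n̂ = ẑ. By Stokes' theorem,

    ∮_C F · dr = ∬_S (∇ × F) · n̂ dS = ∬_D (curl F)_z dA,

where D is the disk x^2 + y^2 ≤ 36.

Compute the curl of F = (-18y, 18x^3 + 18x, 0):
    (∇ × F)_x = ∂F_z/∂y - ∂F_y/∂z = 0,
    (∇ × F)_y = ∂F_x/∂z - ∂F_z/∂x = 0,
    (∇ × F)_z = ∂F_y/∂x - ∂F_x/∂y = 54x^2 + 36.

On z = 0, (curl F)_z = 54x^2 + 36.

Convert to polar (x = r cos θ, y = r sin θ, dA = r dr dθ); the integrand becomes 54r^2cos(θ)^2 + 36, so

    ∬_D (curl F)_z dA = ∫_0^{2π} ∫_0^{6} (54r^2cos(θ)^2 + 36) · r dr dθ.

Inner (r from 0 to 6): 17496cos(θ)^2 + 648.
Outer (θ from 0 to 2π): 18792π.

Therefore ∮_C F · dr = 18792π.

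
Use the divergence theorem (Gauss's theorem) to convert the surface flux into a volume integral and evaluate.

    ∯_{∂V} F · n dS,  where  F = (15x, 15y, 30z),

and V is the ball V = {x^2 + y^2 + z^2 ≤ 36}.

By the divergence theorem,

    ∯_{∂V} F · n dS = ∭_V (∇ · F) dV.

Compute the divergence:
    ∇ · F = ∂F_x/∂x + ∂F_y/∂y + ∂F_z/∂z = 15 + 15 + 30 = 60.

In spherical coordinates, x = ρ sin(φ) cos(θ), y = ρ sin(φ) sin(θ), z = ρ cos(φ), dV = ρ^2 sin(φ) dρ dφ dθ, with 0 ≤ ρ ≤ 6, 0 ≤ φ ≤ π, 0 ≤ θ ≤ 2π.

The integrand, after substitution and multiplying by the volume element, becomes (60) · ρ^2 sin(φ), so

    ∭_V (∇·F) dV = ∫_0^{2π} ∫_0^{π} ∫_0^{6} (60) · ρ^2 sin(φ) dρ dφ dθ.

Inner (ρ from 0 to 6): 4320sin(φ).
Middle (φ from 0 to π): 8640.
Outer (θ from 0 to 2π): 17280π.

Therefore ∯_{∂V} F · n dS = 17280π.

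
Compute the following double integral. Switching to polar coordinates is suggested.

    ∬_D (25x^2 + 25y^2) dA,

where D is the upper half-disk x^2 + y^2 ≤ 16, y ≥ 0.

The region D is 0 ≤ r ≤ 4, 0 ≤ θ ≤ π in polar coordinates, where x = r cos(θ), y = r sin(θ), and dA = r dr dθ.

Under the substitution, the integrand becomes 25r^2, so

    ∬_D (25x^2 + 25y^2) dA = ∫_{0}^{π} ∫_{0}^{4} (25r^2) · r dr dθ.

Inner integral (in r): ∫_{0}^{4} (25r^2) · r dr = 1600.

Outer integral (in θ): ∫_{0}^{π} (1600) dθ = 1600π.

Therefore ∬_D (25x^2 + 25y^2) dA = 1600π.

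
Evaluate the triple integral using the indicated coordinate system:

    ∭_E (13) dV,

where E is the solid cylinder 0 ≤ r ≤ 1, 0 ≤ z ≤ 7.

In cylindrical coordinates, x = r cos(θ), y = r sin(θ), z = z, and dV = r dr dθ dz.

The integrand becomes 13, so

    ∭_E (13) dV = ∫_{0}^{2π} ∫_{0}^{1} ∫_{0}^{7} (13) · r dz dr dθ.

Inner (z): 91r.
Middle (r from 0 to 1): 91/2.
Outer (θ): 91π.

Therefore the triple integral equals 91π.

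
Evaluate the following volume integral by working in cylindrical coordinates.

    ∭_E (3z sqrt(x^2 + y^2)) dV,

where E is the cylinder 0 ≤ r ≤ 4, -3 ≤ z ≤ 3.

In cylindrical coordinates, x = r cos(θ), y = r sin(θ), z = z, and dV = r dr dθ dz.

The integrand becomes 3r z, so

    ∭_E (3z sqrt(x^2 + y^2)) dV = ∫_{0}^{2π} ∫_{0}^{4} ∫_{-3}^{3} (3r z) · r dz dr dθ.

Inner (z): 0.
Middle (r from 0 to 4): 0.
Outer (θ): 0.

Therefore the triple integral equals 0.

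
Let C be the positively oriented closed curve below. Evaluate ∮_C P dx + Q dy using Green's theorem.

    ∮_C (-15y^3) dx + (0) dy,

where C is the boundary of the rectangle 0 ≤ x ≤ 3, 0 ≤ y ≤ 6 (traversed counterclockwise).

Green's theorem converts the closed line integral into a double integral over the enclosed region D:

    ∮_C P dx + Q dy = ∬_D (∂Q/∂x - ∂P/∂y) dA.

Here P = -15y^3, Q = 0, so

    ∂Q/∂x = 0,    ∂P/∂y = -45y^2,
    ∂Q/∂x - ∂P/∂y = 45y^2.

D is the region 0 ≤ x ≤ 3, 0 ≤ y ≤ 6. Evaluating the double integral:

    ∬_D (45y^2) dA = ∫_0^{3} ∫_0^{6} (45y^2) dy dx.

Inner (y from 0 to 6): 3240.
Outer (x from 0 to 3): 9720.

Therefore ∮_C P dx + Q dy = 9720.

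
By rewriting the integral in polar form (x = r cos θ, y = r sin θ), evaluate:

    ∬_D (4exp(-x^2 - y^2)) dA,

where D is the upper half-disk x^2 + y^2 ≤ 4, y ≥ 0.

The region D is 0 ≤ r ≤ 2, 0 ≤ θ ≤ π in polar coordinates, where x = r cos(θ), y = r sin(θ), and dA = r dr dθ.

Under the substitution, the integrand becomes 4exp(-r^2), so

    ∬_D (4exp(-x^2 - y^2)) dA = ∫_{0}^{π} ∫_{0}^{2} (4exp(-r^2)) · r dr dθ.

Inner integral (in r): ∫_{0}^{2} (4exp(-r^2)) · r dr = 2 - 2exp(-4).

Outer integral (in θ): ∫_{0}^{π} (2 - 2exp(-4)) dθ = -2π exp(-4) + 2π.

Therefore ∬_D (4exp(-x^2 - y^2)) dA = -2π exp(-4) + 2π.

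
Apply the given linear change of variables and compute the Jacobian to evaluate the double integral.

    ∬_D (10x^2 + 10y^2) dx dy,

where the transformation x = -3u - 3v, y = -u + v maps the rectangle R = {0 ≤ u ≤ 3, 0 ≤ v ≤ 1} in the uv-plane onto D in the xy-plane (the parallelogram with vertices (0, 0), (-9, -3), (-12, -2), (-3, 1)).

Compute the Jacobian determinant of (x, y) with respect to (u, v):

    ∂(x,y)/∂(u,v) = | -3  -3 | = (-3)(1) - (-3)(-1) = -6.
                   | -1  1 |

Its absolute value is |J| = 6 (the area scaling factor).

Substituting x = -3u - 3v, y = -u + v into the integrand,

    10x^2 + 10y^2 → 100u^2 + 160u v + 100v^2,

so the integral becomes

    ∬_R (100u^2 + 160u v + 100v^2) · |J| du dv = ∫_0^3 ∫_0^1 (600u^2 + 960u v + 600v^2) dv du.

Inner (v): 600u^2 + 480u + 200.
Outer (u): 8160.

Therefore ∬_D (10x^2 + 10y^2) dx dy = 8160.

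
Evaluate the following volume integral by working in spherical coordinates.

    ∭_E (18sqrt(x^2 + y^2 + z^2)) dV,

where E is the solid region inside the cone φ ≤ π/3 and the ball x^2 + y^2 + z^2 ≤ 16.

In spherical coordinates, x = ρ sin(φ) cos(θ), y = ρ sin(φ) sin(θ), z = ρ cos(φ), and dV = ρ^2 sin(φ) dρ dφ dθ.

The integrand becomes 18ρ, so

    ∭_E (18sqrt(x^2 + y^2 + z^2)) dV = ∫_{0}^{2π} ∫_{0}^{π/3} ∫_{0}^{4} (18ρ) · ρ^2 sin(φ) dρ dφ dθ.

Inner (ρ): 1152sin(φ).
Middle (φ): 576.
Outer (θ): 1152π.

Therefore the triple integral equals 1152π.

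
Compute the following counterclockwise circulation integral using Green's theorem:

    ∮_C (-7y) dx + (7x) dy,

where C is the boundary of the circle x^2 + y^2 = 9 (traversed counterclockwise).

Green's theorem converts the closed line integral into a double integral over the enclosed region D:

    ∮_C P dx + Q dy = ∬_D (∂Q/∂x - ∂P/∂y) dA.

Here P = -7y, Q = 7x, so

    ∂Q/∂x = 7,    ∂P/∂y = -7,
    ∂Q/∂x - ∂P/∂y = 14.

D is the region x^2 + y^2 ≤ 9. Evaluating the double integral:

In polar coordinates (x = r cos θ, y = r sin θ, dA = r dr dθ) the integrand becomes 14, so

    ∬_D (14) dA = ∫_0^{2π} ∫_0^{3} (14) · r dr dθ.

Inner (r from 0 to 3): 63.
Outer (θ from 0 to 2π): 126π.

Therefore ∮_C P dx + Q dy = 126π.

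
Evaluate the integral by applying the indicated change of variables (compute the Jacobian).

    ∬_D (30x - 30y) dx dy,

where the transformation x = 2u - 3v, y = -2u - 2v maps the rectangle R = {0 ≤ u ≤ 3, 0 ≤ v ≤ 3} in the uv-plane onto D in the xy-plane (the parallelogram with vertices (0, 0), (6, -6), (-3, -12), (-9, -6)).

Compute the Jacobian determinant of (x, y) with respect to (u, v):

    ∂(x,y)/∂(u,v) = | 2  -3 | = (2)(-2) - (-3)(-2) = -10.
                   | -2  -2 |

Its absolute value is |J| = 10 (the area scaling factor).

Substituting x = 2u - 3v, y = -2u - 2v into the integrand,

    30x - 30y → 120u - 30v,

so the integral becomes

    ∬_R (120u - 30v) · |J| du dv = ∫_0^3 ∫_0^3 (1200u - 300v) dv du.

Inner (v): 3600u - 1350.
Outer (u): 12150.

Therefore ∬_D (30x - 30y) dx dy = 12150.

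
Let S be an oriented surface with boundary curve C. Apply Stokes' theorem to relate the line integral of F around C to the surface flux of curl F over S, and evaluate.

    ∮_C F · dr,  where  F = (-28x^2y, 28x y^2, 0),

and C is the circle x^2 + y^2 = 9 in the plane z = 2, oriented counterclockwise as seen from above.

Let S be the flat disk x^2 + y^2 ≤ 9 in the plane z = 2, with upward unit normal n̂ = ẑ. By Stokes' theorem,

    ∮_C F · dr = ∬_S (∇ × F) · n̂ dS = ∬_D (curl F)_z dA,

where D is the disk x^2 + y^2 ≤ 9.

Compute the curl of F = (-28x^2y, 28x y^2, 0):
    (∇ × F)_x = ∂F_z/∂y - ∂F_y/∂z = 0,
    (∇ × F)_y = ∂F_x/∂z - ∂F_z/∂x = 0,
    (∇ × F)_z = ∂F_y/∂x - ∂F_x/∂y = 28x^2 + 28y^2.

On z = 2, (curl F)_z = 28x^2 + 28y^2.

Convert to polar (x = r cos θ, y = r sin θ, dA = r dr dθ); the integrand becomes 28r^2, so

    ∬_D (curl F)_z dA = ∫_0^{2π} ∫_0^{3} (28r^2) · r dr dθ.

Inner (r from 0 to 3): 567.
Outer (θ from 0 to 2π): 1134π.

Therefore ∮_C F · dr = 1134π.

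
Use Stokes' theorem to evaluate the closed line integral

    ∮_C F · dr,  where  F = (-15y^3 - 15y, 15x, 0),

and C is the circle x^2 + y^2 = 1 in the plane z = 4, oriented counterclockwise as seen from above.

Let S be the flat disk x^2 + y^2 ≤ 1 in the plane z = 4, with upward unit normal n̂ = ẑ. By Stokes' theorem,

    ∮_C F · dr = ∬_S (∇ × F) · n̂ dS = ∬_D (curl F)_z dA,

where D is the disk x^2 + y^2 ≤ 1.

Compute the curl of F = (-15y^3 - 15y, 15x, 0):
    (∇ × F)_x = ∂F_z/∂y - ∂F_y/∂z = 0,
    (∇ × F)_y = ∂F_x/∂z - ∂F_z/∂x = 0,
    (∇ × F)_z = ∂F_y/∂x - ∂F_x/∂y = 45y^2 + 30.

On z = 4, (curl F)_z = 45y^2 + 30.

Convert to polar (x = r cos θ, y = r sin θ, dA = r dr dθ); the integrand becomes 45r^2sin(θ)^2 + 30, so

    ∬_D (curl F)_z dA = ∫_0^{2π} ∫_0^{1} (45r^2sin(θ)^2 + 30) · r dr dθ.

Inner (r from 0 to 1): 45sin(θ)^2/4 + 15.
Outer (θ from 0 to 2π): 165π/4.

Therefore ∮_C F · dr = 165π/4.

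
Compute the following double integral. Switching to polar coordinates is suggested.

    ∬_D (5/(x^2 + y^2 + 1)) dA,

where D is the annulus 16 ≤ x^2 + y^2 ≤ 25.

The region D is 4 ≤ r ≤ 5, 0 ≤ θ ≤ 2π in polar coordinates, where x = r cos(θ), y = r sin(θ), and dA = r dr dθ.

Under the substitution, the integrand becomes 5/(r^2 + 1), so

    ∬_D (5/(x^2 + y^2 + 1)) dA = ∫_{0}^{2π} ∫_{4}^{5} (5/(r^2 + 1)) · r dr dθ.

Inner integral (in r): ∫_{4}^{5} (5/(r^2 + 1)) · r dr = log(676sqrt(442)/4913).

Outer integral (in θ): ∫_{0}^{2π} (log(676sqrt(442)/4913)) dθ = log((676sqrt(442)/4913)^(2π)).

Therefore ∬_D (5/(x^2 + y^2 + 1)) dA = log((676sqrt(442)/4913)^(2π)).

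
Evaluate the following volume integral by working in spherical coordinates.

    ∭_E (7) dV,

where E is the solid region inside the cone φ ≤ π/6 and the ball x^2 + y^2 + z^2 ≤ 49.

In spherical coordinates, x = ρ sin(φ) cos(θ), y = ρ sin(φ) sin(θ), z = ρ cos(φ), and dV = ρ^2 sin(φ) dρ dφ dθ.

The integrand becomes 7, so

    ∭_E (7) dV = ∫_{0}^{2π} ∫_{0}^{π/6} ∫_{0}^{7} (7) · ρ^2 sin(φ) dρ dφ dθ.

Inner (ρ): 2401sin(φ)/3.
Middle (φ): 2401/3 - 2401sqrt(3)/6.
Outer (θ): 2401π (2 - sqrt(3))/3.

Therefore the triple integral equals 2401π (2 - sqrt(3))/3.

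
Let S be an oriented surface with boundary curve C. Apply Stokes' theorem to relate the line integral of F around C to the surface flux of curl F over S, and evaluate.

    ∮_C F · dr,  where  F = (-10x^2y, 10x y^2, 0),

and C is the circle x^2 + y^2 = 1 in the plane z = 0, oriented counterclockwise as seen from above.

Let S be the flat disk x^2 + y^2 ≤ 1 in the plane z = 0, with upward unit normal n̂ = ẑ. By Stokes' theorem,

    ∮_C F · dr = ∬_S (∇ × F) · n̂ dS = ∬_D (curl F)_z dA,

where D is the disk x^2 + y^2 ≤ 1.

Compute the curl of F = (-10x^2y, 10x y^2, 0):
    (∇ × F)_x = ∂F_z/∂y - ∂F_y/∂z = 0,
    (∇ × F)_y = ∂F_x/∂z - ∂F_z/∂x = 0,
    (∇ × F)_z = ∂F_y/∂x - ∂F_x/∂y = 10x^2 + 10y^2.

On z = 0, (curl F)_z = 10x^2 + 10y^2.

Convert to polar (x = r cos θ, y = r sin θ, dA = r dr dθ); the integrand becomes 10r^2, so

    ∬_D (curl F)_z dA = ∫_0^{2π} ∫_0^{1} (10r^2) · r dr dθ.

Inner (r from 0 to 1): 5/2.
Outer (θ from 0 to 2π): 5π.

Therefore ∮_C F · dr = 5π.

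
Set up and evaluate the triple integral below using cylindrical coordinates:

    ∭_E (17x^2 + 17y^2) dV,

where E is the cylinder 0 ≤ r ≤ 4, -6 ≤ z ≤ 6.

In cylindrical coordinates, x = r cos(θ), y = r sin(θ), z = z, and dV = r dr dθ dz.

The integrand becomes 17r^2, so

    ∭_E (17x^2 + 17y^2) dV = ∫_{0}^{2π} ∫_{0}^{4} ∫_{-6}^{6} (17r^2) · r dz dr dθ.

Inner (z): 204r^3.
Middle (r from 0 to 4): 13056.
Outer (θ): 26112π.

Therefore the triple integral equals 26112π.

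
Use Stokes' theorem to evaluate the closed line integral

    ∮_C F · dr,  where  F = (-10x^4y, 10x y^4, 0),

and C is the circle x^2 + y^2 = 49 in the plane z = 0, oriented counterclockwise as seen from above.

Let S be the flat disk x^2 + y^2 ≤ 49 in the plane z = 0, with upward unit normal n̂ = ẑ. By Stokes' theorem,

    ∮_C F · dr = ∬_S (∇ × F) · n̂ dS = ∬_D (curl F)_z dA,

where D is the disk x^2 + y^2 ≤ 49.

Compute the curl of F = (-10x^4y, 10x y^4, 0):
    (∇ × F)_x = ∂F_z/∂y - ∂F_y/∂z = 0,
    (∇ × F)_y = ∂F_x/∂z - ∂F_z/∂x = 0,
    (∇ × F)_z = ∂F_y/∂x - ∂F_x/∂y = 10x^4 + 10y^4.

On z = 0, (curl F)_z = 10x^4 + 10y^4.

Convert to polar (x = r cos θ, y = r sin θ, dA = r dr dθ); the integrand becomes 10r^4(sin(θ)^4 + cos(θ)^4), so

    ∬_D (curl F)_z dA = ∫_0^{2π} ∫_0^{7} (10r^4(sin(θ)^4 + cos(θ)^4)) · r dr dθ.

Inner (r from 0 to 7): 588245sin(θ)^4/3 + 588245cos(θ)^4/3.
Outer (θ from 0 to 2π): 588245π/2.

Therefore ∮_C F · dr = 588245π/2.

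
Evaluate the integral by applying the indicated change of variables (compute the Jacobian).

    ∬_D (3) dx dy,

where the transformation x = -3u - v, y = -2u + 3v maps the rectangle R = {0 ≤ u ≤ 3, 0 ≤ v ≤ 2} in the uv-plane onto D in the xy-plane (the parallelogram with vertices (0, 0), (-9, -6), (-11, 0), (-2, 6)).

Compute the Jacobian determinant of (x, y) with respect to (u, v):

    ∂(x,y)/∂(u,v) = | -3  -1 | = (-3)(3) - (-1)(-2) = -11.
                   | -2  3 |

Its absolute value is |J| = 11 (the area scaling factor).

Substituting x = -3u - v, y = -2u + 3v into the integrand,

    3 → 3,

so the integral becomes

    ∬_R (3) · |J| du dv = ∫_0^3 ∫_0^2 (33) dv du.

Inner (v): 66.
Outer (u): 198.

Therefore ∬_D (3) dx dy = 198.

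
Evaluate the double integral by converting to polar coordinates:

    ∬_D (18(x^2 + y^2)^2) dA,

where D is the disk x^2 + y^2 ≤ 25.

The region D is 0 ≤ r ≤ 5, 0 ≤ θ ≤ 2π in polar coordinates, where x = r cos(θ), y = r sin(θ), and dA = r dr dθ.

Under the substitution, the integrand becomes 18r^4, so

    ∬_D (18(x^2 + y^2)^2) dA = ∫_{0}^{2π} ∫_{0}^{5} (18r^4) · r dr dθ.

Inner integral (in r): ∫_{0}^{5} (18r^4) · r dr = 46875.

Outer integral (in θ): ∫_{0}^{2π} (46875) dθ = 93750π.

Therefore ∬_D (18(x^2 + y^2)^2) dA = 93750π.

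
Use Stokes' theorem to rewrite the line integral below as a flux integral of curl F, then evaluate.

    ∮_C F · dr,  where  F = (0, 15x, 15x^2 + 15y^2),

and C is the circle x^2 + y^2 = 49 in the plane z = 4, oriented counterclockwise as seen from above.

Let S be the flat disk x^2 + y^2 ≤ 49 in the plane z = 4, with upward unit normal n̂ = ẑ. By Stokes' theorem,

    ∮_C F · dr = ∬_S (∇ × F) · n̂ dS = ∬_D (curl F)_z dA,

where D is the disk x^2 + y^2 ≤ 49.

Compute the curl of F = (0, 15x, 15x^2 + 15y^2):
    (∇ × F)_x = ∂F_z/∂y - ∂F_y/∂z = 30y,
    (∇ × F)_y = ∂F_x/∂z - ∂F_z/∂x = -30x,
    (∇ × F)_z = ∂F_y/∂x - ∂F_x/∂y = 15.

On z = 4, (curl F)_z = 15.

Convert to polar (x = r cos θ, y = r sin θ, dA = r dr dθ); the integrand becomes 15, so

    ∬_D (curl F)_z dA = ∫_0^{2π} ∫_0^{7} (15) · r dr dθ.

Inner (r from 0 to 7): 735/2.
Outer (θ from 0 to 2π): 735π.

Therefore ∮_C F · dr = 735π.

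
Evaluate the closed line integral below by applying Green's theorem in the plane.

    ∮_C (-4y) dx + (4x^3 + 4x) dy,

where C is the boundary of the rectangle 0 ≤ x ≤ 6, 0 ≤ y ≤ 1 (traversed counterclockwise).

Green's theorem converts the closed line integral into a double integral over the enclosed region D:

    ∮_C P dx + Q dy = ∬_D (∂Q/∂x - ∂P/∂y) dA.

Here P = -4y, Q = 4x^3 + 4x, so

    ∂Q/∂x = 12x^2 + 4,    ∂P/∂y = -4,
    ∂Q/∂x - ∂P/∂y = 12x^2 + 8.

D is the region 0 ≤ x ≤ 6, 0 ≤ y ≤ 1. Evaluating the double integral:

    ∬_D (12x^2 + 8) dA = ∫_0^{6} ∫_0^{1} (12x^2 + 8) dy dx.

Inner (y from 0 to 1): 12x^2 + 8.
Outer (x from 0 to 6): 912.

Therefore ∮_C P dx + Q dy = 912.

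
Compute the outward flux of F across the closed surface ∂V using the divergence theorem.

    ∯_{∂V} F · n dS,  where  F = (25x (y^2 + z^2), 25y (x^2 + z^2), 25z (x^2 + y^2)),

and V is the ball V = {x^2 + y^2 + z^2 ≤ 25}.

By the divergence theorem,

    ∯_{∂V} F · n dS = ∭_V (∇ · F) dV.

Compute the divergence:
    ∇ · F = ∂F_x/∂x + ∂F_y/∂y + ∂F_z/∂z = 25y^2 + 25z^2 + 25x^2 + 25z^2 + 25x^2 + 25y^2 = 50x^2 + 50y^2 + 50z^2.

In spherical coordinates, x = ρ sin(φ) cos(θ), y = ρ sin(φ) sin(θ), z = ρ cos(φ), dV = ρ^2 sin(φ) dρ dφ dθ, with 0 ≤ ρ ≤ 5, 0 ≤ φ ≤ π, 0 ≤ θ ≤ 2π.

The integrand, after substitution and multiplying by the volume element, becomes (50ρ^2) · ρ^2 sin(φ), so

    ∭_V (∇·F) dV = ∫_0^{2π} ∫_0^{π} ∫_0^{5} (50ρ^2) · ρ^2 sin(φ) dρ dφ dθ.

Inner (ρ from 0 to 5): 31250sin(φ).
Middle (φ from 0 to π): 62500.
Outer (θ from 0 to 2π): 125000π.

Therefore ∯_{∂V} F · n dS = 125000π.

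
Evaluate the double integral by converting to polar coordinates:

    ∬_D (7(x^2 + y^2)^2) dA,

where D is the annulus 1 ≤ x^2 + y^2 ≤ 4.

The region D is 1 ≤ r ≤ 2, 0 ≤ θ ≤ 2π in polar coordinates, where x = r cos(θ), y = r sin(θ), and dA = r dr dθ.

Under the substitution, the integrand becomes 7r^4, so

    ∬_D (7(x^2 + y^2)^2) dA = ∫_{0}^{2π} ∫_{1}^{2} (7r^4) · r dr dθ.

Inner integral (in r): ∫_{1}^{2} (7r^4) · r dr = 147/2.

Outer integral (in θ): ∫_{0}^{2π} (147/2) dθ = 147π.

Therefore ∬_D (7(x^2 + y^2)^2) dA = 147π.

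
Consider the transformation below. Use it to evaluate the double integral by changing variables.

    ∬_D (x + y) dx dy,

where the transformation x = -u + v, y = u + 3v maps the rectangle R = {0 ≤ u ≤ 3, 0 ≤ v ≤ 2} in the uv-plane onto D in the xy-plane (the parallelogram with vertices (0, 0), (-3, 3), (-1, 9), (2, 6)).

Compute the Jacobian determinant of (x, y) with respect to (u, v):

    ∂(x,y)/∂(u,v) = | -1  1 | = (-1)(3) - (1)(1) = -4.
                   | 1  3 |

Its absolute value is |J| = 4 (the area scaling factor).

Substituting x = -u + v, y = u + 3v into the integrand,

    x + y → 4v,

so the integral becomes

    ∬_R (4v) · |J| du dv = ∫_0^3 ∫_0^2 (16v) dv du.

Inner (v): 32.
Outer (u): 96.

Therefore ∬_D (x + y) dx dy = 96.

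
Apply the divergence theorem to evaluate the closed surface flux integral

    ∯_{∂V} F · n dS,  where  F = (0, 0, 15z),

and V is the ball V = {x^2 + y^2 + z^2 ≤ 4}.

By the divergence theorem,

    ∯_{∂V} F · n dS = ∭_V (∇ · F) dV.

Compute the divergence:
    ∇ · F = ∂F_x/∂x + ∂F_y/∂y + ∂F_z/∂z = 0 + 0 + 15 = 15.

In spherical coordinates, x = ρ sin(φ) cos(θ), y = ρ sin(φ) sin(θ), z = ρ cos(φ), dV = ρ^2 sin(φ) dρ dφ dθ, with 0 ≤ ρ ≤ 2, 0 ≤ φ ≤ π, 0 ≤ θ ≤ 2π.

The integrand, after substitution and multiplying by the volume element, becomes (15) · ρ^2 sin(φ), so

    ∭_V (∇·F) dV = ∫_0^{2π} ∫_0^{π} ∫_0^{2} (15) · ρ^2 sin(φ) dρ dφ dθ.

Inner (ρ from 0 to 2): 40sin(φ).
Middle (φ from 0 to π): 80.
Outer (θ from 0 to 2π): 160π.

Therefore ∯_{∂V} F · n dS = 160π.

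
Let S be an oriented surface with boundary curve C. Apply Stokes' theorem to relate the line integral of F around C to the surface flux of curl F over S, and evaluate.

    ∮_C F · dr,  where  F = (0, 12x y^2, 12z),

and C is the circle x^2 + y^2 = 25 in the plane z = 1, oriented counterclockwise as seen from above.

Let S be the flat disk x^2 + y^2 ≤ 25 in the plane z = 1, with upward unit normal n̂ = ẑ. By Stokes' theorem,

    ∮_C F · dr = ∬_S (∇ × F) · n̂ dS = ∬_D (curl F)_z dA,

where D is the disk x^2 + y^2 ≤ 25.

Compute the curl of F = (0, 12x y^2, 12z):
    (∇ × F)_x = ∂F_z/∂y - ∂F_y/∂z = 0,
    (∇ × F)_y = ∂F_x/∂z - ∂F_z/∂x = 0,
    (∇ × F)_z = ∂F_y/∂x - ∂F_x/∂y = 12y^2.

On z = 1, (curl F)_z = 12y^2.

Convert to polar (x = r cos θ, y = r sin θ, dA = r dr dθ); the integrand becomes 12r^2sin(θ)^2, so

    ∬_D (curl F)_z dA = ∫_0^{2π} ∫_0^{5} (12r^2sin(θ)^2) · r dr dθ.

Inner (r from 0 to 5): 1875sin(θ)^2.
Outer (θ from 0 to 2π): 1875π.

Therefore ∮_C F · dr = 1875π.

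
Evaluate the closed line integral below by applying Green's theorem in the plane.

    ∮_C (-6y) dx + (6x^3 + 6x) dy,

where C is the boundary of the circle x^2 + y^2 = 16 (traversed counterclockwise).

Green's theorem converts the closed line integral into a double integral over the enclosed region D:

    ∮_C P dx + Q dy = ∬_D (∂Q/∂x - ∂P/∂y) dA.

Here P = -6y, Q = 6x^3 + 6x, so

    ∂Q/∂x = 18x^2 + 6,    ∂P/∂y = -6,
    ∂Q/∂x - ∂P/∂y = 18x^2 + 12.

D is the region x^2 + y^2 ≤ 16. Evaluating the double integral:

In polar coordinates (x = r cos θ, y = r sin θ, dA = r dr dθ) the integrand becomes 18r^2cos(θ)^2 + 12, so

    ∬_D (18x^2 + 12) dA = ∫_0^{2π} ∫_0^{4} (18r^2cos(θ)^2 + 12) · r dr dθ.

Inner (r from 0 to 4): 1152cos(θ)^2 + 96.
Outer (θ from 0 to 2π): 1344π.

Therefore ∮_C P dx + Q dy = 1344π.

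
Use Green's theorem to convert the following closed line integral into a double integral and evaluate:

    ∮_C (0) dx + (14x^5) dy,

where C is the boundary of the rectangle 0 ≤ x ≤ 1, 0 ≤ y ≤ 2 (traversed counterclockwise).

Green's theorem converts the closed line integral into a double integral over the enclosed region D:

    ∮_C P dx + Q dy = ∬_D (∂Q/∂x - ∂P/∂y) dA.

Here P = 0, Q = 14x^5, so

    ∂Q/∂x = 70x^4,    ∂P/∂y = 0,
    ∂Q/∂x - ∂P/∂y = 70x^4.

D is the region 0 ≤ x ≤ 1, 0 ≤ y ≤ 2. Evaluating the double integral:

    ∬_D (70x^4) dA = ∫_0^{1} ∫_0^{2} (70x^4) dy dx.

Inner (y from 0 to 2): 140x^4.
Outer (x from 0 to 1): 28.

Therefore ∮_C P dx + Q dy = 28.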